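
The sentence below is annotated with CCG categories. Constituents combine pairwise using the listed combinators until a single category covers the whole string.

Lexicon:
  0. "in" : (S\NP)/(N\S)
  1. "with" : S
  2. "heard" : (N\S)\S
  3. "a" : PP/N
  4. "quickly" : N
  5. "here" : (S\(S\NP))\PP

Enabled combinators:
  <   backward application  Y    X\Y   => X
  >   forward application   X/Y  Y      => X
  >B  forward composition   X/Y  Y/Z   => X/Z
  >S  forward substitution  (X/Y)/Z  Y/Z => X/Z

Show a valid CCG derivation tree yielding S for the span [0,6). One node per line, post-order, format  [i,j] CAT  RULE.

[0,1] (S\NP)/(N\S)  lex  "in"
[1,2] S  lex  "with"
[2,3] (N\S)\S  lex  "heard"
[1,3] N\S  <  k=2
[0,3] S\NP  >  k=1
[3,4] PP/N  lex  "a"
[4,5] N  lex  "quickly"
[3,5] PP  >  k=4
[5,6] (S\(S\NP))\PP  lex  "here"
[3,6] S\(S\NP)  <  k=5
[0,6] S  <  k=3

[0,6] S   <
  [0,3] S\NP   >
    [0,1] "in" : (S\NP)/(N\S)
    [1,3] N\S   <
      [1,2] "with" : S
      [2,3] "heard" : (N\S)\S
  [3,6] S\(S\NP)   <
    [3,5] PP   >
      [3,4] "a" : PP/N
      [4,5] "quickly" : N
    [5,6] "here" : (S\(S\NP))\PP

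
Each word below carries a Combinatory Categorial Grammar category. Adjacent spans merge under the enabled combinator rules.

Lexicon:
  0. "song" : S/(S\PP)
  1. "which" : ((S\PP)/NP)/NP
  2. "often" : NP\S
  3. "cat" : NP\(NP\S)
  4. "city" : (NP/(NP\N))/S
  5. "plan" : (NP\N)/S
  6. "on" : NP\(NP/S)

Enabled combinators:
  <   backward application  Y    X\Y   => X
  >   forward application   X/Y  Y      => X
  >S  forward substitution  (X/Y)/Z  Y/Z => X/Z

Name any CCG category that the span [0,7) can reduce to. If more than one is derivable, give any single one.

[0,7] S   >
  [0,1] "song" : S/(S\PP)
  [1,7] S\PP   >
    [1,4] (S\PP)/NP   >
      [1,2] "which" : ((S\PP)/NP)/NP
      [2,4] NP   <
        [2,3] "often" : NP\S
        [3,4] "cat" : NP\(NP\S)
    [4,7] NP   <
      [4,6] NP/S   >S
        [4,5] "city" : (NP/(NP\N))/S
        [5,6] "plan" : (NP\N)/S
      [6,7] "on" : NP\(NP/S)

S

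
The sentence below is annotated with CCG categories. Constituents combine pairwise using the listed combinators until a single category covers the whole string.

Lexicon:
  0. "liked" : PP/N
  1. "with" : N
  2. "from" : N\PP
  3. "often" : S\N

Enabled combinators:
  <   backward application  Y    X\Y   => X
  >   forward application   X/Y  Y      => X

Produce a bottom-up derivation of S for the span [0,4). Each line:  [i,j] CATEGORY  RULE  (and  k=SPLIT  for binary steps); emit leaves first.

[0,1] PP/N  lex  "liked"
[1,2] N  lex  "with"
[0,2] PP  >  k=1
[2,3] N\PP  lex  "from"
[0,3] N  <  k=2
[3,4] S\N  lex  "often"
[0,4] S  <  k=3

[0,4] S   <
  [0,3] N   <
    [0,2] PP   >
      [0,1] "liked" : PP/N
      [1,2] "with" : N
    [2,3] "from" : N\PP
  [3,4] "often" : S\N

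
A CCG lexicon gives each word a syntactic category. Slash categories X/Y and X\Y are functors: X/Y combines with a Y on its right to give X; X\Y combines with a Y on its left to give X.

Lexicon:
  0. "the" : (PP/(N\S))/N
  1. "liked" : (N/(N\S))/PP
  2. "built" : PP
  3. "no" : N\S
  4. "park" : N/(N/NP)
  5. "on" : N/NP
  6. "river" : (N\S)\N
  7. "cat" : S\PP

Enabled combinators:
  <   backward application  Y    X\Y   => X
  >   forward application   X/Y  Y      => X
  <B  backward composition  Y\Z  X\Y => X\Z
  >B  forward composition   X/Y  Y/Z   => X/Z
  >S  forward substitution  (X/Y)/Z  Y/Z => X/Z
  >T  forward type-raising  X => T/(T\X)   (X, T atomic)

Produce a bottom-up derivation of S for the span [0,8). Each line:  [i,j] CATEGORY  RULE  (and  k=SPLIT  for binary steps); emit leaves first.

[0,1] (PP/(N\S))/N  lex  "the"
[1,2] (N/(N\S))/PP  lex  "liked"
[2,3] PP  lex  "built"
[1,3] N/(N\S)  >  k=2
[3,4] N\S  lex  "no"
[1,4] N  >  k=3
[0,4] PP/(N\S)  >  k=1
[4,5] N/(N/NP)  lex  "park"
[5,6] N/NP  lex  "on"
[4,6] N  >  k=5
[6,7] (N\S)\N  lex  "river"
[4,7] N\S  <  k=6
[0,7] PP  >  k=4
[7,8] S\PP  lex  "cat"
[0,8] S  <  k=7

[0,8] S   <
  [0,7] PP   >
    [0,4] PP/(N\S)   >
      [0,1] "the" : (PP/(N\S))/N
      [1,4] N   >
        [1,3] N/(N\S)   >
          [1,2] "liked" : (N/(N\S))/PP
          [2,3] "built" : PP
        [3,4] "no" : N\S
    [4,7] N\S   <
      [4,6] N   >
        [4,5] "park" : N/(N/NP)
        [5,6] "on" : N/NP
      [6,7] "river" : (N\S)\N
  [7,8] "cat" : S\PP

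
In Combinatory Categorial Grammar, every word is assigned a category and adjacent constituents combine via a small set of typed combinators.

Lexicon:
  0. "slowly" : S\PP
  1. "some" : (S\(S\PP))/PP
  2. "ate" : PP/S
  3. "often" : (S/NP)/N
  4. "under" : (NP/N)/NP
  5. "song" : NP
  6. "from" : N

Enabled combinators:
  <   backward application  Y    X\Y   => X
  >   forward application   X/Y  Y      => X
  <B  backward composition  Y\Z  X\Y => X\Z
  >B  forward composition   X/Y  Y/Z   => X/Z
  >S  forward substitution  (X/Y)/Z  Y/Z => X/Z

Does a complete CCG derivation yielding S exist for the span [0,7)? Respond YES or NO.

[0,7] S   <
  [0,1] "slowly" : S\PP
  [1,7] S\(S\PP)   >
    [1,2] "some" : (S\(S\PP))/PP
    [2,7] PP   >
      [2,3] "ate" : PP/S
      [3,7] S   >
        [3,6] S/N   >S
          [3,4] "often" : (S/NP)/N
          [4,6] NP/N   >
            [4,5] "under" : (NP/N)/NP
            [5,6] "song" : NP
        [6,7] "from" : N

YES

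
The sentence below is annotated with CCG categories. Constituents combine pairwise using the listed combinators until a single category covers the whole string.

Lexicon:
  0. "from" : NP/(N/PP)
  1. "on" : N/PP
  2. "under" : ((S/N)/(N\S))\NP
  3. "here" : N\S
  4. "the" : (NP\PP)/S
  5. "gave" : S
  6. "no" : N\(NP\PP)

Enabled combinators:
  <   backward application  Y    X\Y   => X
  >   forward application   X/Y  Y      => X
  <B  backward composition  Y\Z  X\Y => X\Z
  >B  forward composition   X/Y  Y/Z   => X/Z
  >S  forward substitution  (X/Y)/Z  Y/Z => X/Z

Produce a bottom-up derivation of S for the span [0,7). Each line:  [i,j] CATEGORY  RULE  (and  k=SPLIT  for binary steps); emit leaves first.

[0,1] NP/(N/PP)  lex  "from"
[1,2] N/PP  lex  "on"
[0,2] NP  >  k=1
[2,3] ((S/N)/(N\S))\NP  lex  "under"
[0,3] (S/N)/(N\S)  <  k=2
[3,4] N\S  lex  "here"
[0,4] S/N  >  k=3
[4,5] (NP\PP)/S  lex  "the"
[5,6] S  lex  "gave"
[4,6] NP\PP  >  k=5
[6,7] N\(NP\PP)  lex  "no"
[4,7] N  <  k=6
[0,7] S  >  k=4

[0,7] S   >
  [0,4] S/N   >
    [0,3] (S/N)/(N\S)   <
      [0,2] NP   >
        [0,1] "from" : NP/(N/PP)
        [1,2] "on" : N/PP
      [2,3] "under" : ((S/N)/(N\S))\NP
    [3,4] "here" : N\S
  [4,7] N   <
    [4,6] NP\PP   >
      [4,5] "the" : (NP\PP)/S
      [5,6] "gave" : S
    [6,7] "no" : N\(NP\PP)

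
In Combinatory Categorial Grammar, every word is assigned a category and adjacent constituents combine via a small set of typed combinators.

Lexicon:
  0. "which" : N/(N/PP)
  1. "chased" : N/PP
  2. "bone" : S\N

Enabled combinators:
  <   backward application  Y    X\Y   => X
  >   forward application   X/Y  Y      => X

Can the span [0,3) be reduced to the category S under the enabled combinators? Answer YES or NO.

[0,3] S   <
  [0,2] N   >
    [0,1] "which" : N/(N/PP)
    [1,2] "chased" : N/PP
  [2,3] "bone" : S\N

YES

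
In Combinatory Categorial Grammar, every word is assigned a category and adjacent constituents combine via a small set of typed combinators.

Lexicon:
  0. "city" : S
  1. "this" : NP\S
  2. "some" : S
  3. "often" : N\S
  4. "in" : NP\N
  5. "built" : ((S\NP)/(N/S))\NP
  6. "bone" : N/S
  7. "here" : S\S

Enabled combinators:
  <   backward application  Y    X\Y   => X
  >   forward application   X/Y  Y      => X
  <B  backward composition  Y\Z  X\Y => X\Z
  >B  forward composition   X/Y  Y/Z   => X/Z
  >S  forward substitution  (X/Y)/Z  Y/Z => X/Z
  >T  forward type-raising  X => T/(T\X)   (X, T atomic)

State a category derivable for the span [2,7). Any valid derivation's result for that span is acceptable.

[0,8] S   <
  [0,2] NP   >
    [0,1] NP/(NP\S)   >T
      [0,1] "city" : S
    [1,2] "this" : NP\S
  [2,8] S\NP   <B
    [2,7] S\NP   >
      [2,6] (S\NP)/(N/S)   <
        [2,5] NP   <
          [2,4] N   >
            [2,3] N/(N\S)   >T
              [2,3] "some" : S
            [3,4] "often" : N\S
          [4,5] "in" : NP\N
        [5,6] "built" : ((S\NP)/(N/S))\NP
      [6,7] "bone" : N/S
    [7,8] "here" : S\S

S\NP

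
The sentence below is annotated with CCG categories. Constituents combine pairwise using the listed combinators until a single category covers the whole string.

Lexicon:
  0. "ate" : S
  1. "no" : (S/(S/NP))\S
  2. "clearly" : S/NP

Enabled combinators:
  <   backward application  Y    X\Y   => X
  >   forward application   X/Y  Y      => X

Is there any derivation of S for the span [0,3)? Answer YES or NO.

YES

[0,3] S   >
  [0,2] S/(S/NP)   <
    [0,1] "ate" : S
    [1,2] "no" : (S/(S/NP))\S
  [2,3] "clearly" : S/NP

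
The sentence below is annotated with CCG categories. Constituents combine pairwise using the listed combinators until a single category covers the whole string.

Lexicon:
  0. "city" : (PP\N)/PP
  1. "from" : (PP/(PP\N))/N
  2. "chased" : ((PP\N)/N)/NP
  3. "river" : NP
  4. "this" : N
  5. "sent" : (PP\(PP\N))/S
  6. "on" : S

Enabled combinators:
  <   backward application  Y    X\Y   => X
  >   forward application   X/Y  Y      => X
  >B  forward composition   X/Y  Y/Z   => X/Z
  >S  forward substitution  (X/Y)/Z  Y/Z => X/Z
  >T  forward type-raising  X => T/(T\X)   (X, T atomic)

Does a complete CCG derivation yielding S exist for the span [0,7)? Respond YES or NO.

NO

(PP\N)/PP (PP/(PP\N))/N ((PP\N)/N)/NP NP N (PP\(PP\N))/S S
CKY chart[0,7] = {N/(N\PP), NP/(NP\PP), PP, PP/(PP\PP), S/(S\PP)}; S ∉ chart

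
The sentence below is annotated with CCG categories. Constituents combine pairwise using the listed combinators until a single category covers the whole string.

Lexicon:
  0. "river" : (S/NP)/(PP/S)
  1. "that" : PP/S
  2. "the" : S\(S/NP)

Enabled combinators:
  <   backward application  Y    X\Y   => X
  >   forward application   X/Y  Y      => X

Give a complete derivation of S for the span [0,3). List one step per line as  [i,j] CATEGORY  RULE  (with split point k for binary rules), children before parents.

[0,1] (S/NP)/(PP/S)  lex  "river"
[1,2] PP/S  lex  "that"
[0,2] S/NP  >  k=1
[2,3] S\(S/NP)  lex  "the"
[0,3] S  <  k=2

[0,3] S   <
  [0,2] S/NP   >
    [0,1] "river" : (S/NP)/(PP/S)
    [1,2] "that" : PP/S
  [2,3] "the" : S\(S/NP)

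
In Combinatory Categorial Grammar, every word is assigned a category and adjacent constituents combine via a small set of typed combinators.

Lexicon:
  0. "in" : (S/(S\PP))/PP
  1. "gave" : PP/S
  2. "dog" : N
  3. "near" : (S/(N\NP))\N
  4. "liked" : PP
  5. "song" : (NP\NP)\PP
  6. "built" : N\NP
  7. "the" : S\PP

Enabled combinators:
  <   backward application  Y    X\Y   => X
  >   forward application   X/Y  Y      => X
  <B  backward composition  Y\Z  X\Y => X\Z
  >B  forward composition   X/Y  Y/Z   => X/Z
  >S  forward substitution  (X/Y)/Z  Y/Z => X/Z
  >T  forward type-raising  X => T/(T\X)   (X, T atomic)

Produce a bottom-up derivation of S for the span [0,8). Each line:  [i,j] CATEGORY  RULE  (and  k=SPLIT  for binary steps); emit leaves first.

[0,1] (S/(S\PP))/PP  lex  "in"
[1,2] PP/S  lex  "gave"
[2,3] N  lex  "dog"
[3,4] (S/(N\NP))\N  lex  "near"
[2,4] S/(N\NP)  <  k=3
[4,5] PP  lex  "liked"
[5,6] (NP\NP)\PP  lex  "song"
[4,6] NP\NP  <  k=5
[6,7] N\NP  lex  "built"
[4,7] N\NP  <B  k=6
[2,7] S  >  k=4
[1,7] PP  >  k=2
[0,7] S/(S\PP)  >  k=1
[7,8] S\PP  lex  "the"
[0,8] S  >  k=7

[0,8] S   >
  [0,7] S/(S\PP)   >
    [0,1] "in" : (S/(S\PP))/PP
    [1,7] PP   >
      [1,2] "gave" : PP/S
      [2,7] S   >
        [2,4] S/(N\NP)   <
          [2,3] "dog" : N
          [3,4] "near" : (S/(N\NP))\N
        [4,7] N\NP   <B
          [4,6] NP\NP   <
            [4,5] "liked" : PP
            [5,6] "song" : (NP\NP)\PP
          [6,7] "built" : N\NP
  [7,8] "the" : S\PP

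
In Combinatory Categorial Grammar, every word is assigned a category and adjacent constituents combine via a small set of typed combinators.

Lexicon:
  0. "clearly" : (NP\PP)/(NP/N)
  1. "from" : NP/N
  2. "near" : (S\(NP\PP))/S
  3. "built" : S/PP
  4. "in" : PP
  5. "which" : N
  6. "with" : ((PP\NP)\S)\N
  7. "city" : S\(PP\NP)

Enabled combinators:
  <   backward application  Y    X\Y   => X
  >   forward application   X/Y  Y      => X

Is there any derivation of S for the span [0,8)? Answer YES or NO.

[0,8] S   <
  [0,2] NP\PP   >
    [0,1] "clearly" : (NP\PP)/(NP/N)
    [1,2] "from" : NP/N
  [2,8] S\(NP\PP)   >
    [2,3] "near" : (S\(NP\PP))/S
    [3,8] S   <
      [3,7] PP\NP   <
        [3,5] S   >
          [3,4] "built" : S/PP
          [4,5] "in" : PP
        [5,7] (PP\NP)\S   <
          [5,6] "which" : N
          [6,7] "with" : ((PP\NP)\S)\N
      [7,8] "city" : S\(PP\NP)

YES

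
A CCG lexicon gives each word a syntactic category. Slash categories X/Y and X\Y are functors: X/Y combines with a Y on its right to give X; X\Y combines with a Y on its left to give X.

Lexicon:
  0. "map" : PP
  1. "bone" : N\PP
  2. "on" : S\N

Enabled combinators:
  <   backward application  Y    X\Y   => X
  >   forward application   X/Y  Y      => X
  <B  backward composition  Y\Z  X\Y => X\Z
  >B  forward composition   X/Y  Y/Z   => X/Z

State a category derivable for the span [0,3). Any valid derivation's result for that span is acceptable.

[0,3] S   <
  [0,1] "map" : PP
  [1,3] S\PP   <B
    [1,2] "bone" : N\PP
    [2,3] "on" : S\N

S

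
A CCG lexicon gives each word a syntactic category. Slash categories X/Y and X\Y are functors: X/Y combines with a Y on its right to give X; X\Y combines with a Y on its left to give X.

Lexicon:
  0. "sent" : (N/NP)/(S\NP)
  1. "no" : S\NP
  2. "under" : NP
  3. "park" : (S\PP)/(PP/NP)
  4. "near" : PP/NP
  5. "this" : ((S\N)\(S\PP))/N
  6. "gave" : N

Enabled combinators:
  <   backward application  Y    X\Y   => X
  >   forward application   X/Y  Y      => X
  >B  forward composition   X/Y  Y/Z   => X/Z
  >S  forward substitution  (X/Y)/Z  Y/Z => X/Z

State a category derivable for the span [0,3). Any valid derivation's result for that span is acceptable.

N

[0,7] S   <
  [0,3] N   >
    [0,2] N/NP   >
      [0,1] "sent" : (N/NP)/(S\NP)
      [1,2] "no" : S\NP
    [2,3] "under" : NP
  [3,7] S\N   <
    [3,5] S\PP   >
      [3,4] "park" : (S\PP)/(PP/NP)
      [4,5] "near" : PP/NP
    [5,7] (S\N)\(S\PP)   >
      [5,6] "this" : ((S\N)\(S\PP))/N
      [6,7] "gave" : N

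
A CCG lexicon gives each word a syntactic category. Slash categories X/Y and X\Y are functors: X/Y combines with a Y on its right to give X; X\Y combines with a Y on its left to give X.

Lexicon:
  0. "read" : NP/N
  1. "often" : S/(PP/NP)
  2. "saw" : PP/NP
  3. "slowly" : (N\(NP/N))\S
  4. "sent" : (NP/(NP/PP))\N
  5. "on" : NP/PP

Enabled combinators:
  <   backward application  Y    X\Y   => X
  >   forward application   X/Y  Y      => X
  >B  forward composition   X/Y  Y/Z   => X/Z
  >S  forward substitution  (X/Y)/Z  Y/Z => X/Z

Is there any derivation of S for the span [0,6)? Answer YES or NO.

NO

NP/N S/(PP/NP) PP/NP (N\(NP/N))\S (NP/(NP/PP))\N NP/PP
CKY chart[0,6] = {NP}; S ∉ chart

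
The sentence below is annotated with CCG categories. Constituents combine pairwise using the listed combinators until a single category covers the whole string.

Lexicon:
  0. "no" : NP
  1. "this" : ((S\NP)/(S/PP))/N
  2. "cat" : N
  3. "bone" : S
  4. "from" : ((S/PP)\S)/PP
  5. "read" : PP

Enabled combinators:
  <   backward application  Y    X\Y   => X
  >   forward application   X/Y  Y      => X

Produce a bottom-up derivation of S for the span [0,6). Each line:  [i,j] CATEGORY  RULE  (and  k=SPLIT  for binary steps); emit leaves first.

[0,1] NP  lex  "no"
[1,2] ((S\NP)/(S/PP))/N  lex  "this"
[2,3] N  lex  "cat"
[1,3] (S\NP)/(S/PP)  >  k=2
[3,4] S  lex  "bone"
[4,5] ((S/PP)\S)/PP  lex  "from"
[5,6] PP  lex  "read"
[4,6] (S/PP)\S  >  k=5
[3,6] S/PP  <  k=4
[1,6] S\NP  >  k=3
[0,6] S  <  k=1

[0,6] S   <
  [0,1] "no" : NP
  [1,6] S\NP   >
    [1,3] (S\NP)/(S/PP)   >
      [1,2] "this" : ((S\NP)/(S/PP))/N
      [2,3] "cat" : N
    [3,6] S/PP   <
      [3,4] "bone" : S
      [4,6] (S/PP)\S   >
        [4,5] "from" : ((S/PP)\S)/PP
        [5,6] "read" : PP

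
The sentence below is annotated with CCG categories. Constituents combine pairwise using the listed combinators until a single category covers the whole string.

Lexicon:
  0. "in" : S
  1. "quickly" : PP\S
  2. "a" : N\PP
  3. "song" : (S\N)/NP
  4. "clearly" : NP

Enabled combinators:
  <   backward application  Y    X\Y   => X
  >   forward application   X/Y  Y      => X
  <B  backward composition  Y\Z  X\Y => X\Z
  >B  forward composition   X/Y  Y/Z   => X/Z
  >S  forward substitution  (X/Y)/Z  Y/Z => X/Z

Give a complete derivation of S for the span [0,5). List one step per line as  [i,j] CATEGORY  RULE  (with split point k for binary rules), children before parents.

[0,5] S   <
  [0,3] N   <
    [0,2] PP   <
      [0,1] "in" : S
      [1,2] "quickly" : PP\S
    [2,3] "a" : N\PP
  [3,5] S\N   >
    [3,4] "song" : (S\N)/NP
    [4,5] "clearly" : NP

[0,1] S  lex  "in"
[1,2] PP\S  lex  "quickly"
[0,2] PP  <  k=1
[2,3] N\PP  lex  "a"
[0,3] N  <  k=2
[3,4] (S\N)/NP  lex  "song"
[4,5] NP  lex  "clearly"
[3,5] S\N  >  k=4
[0,5] S  <  k=3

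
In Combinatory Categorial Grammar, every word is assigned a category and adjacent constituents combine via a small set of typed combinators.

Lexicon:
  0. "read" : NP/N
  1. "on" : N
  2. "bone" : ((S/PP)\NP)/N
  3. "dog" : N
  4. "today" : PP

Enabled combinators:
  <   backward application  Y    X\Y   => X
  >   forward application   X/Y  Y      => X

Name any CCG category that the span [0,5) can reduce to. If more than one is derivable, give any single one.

S

[0,5] S   >
  [0,4] S/PP   <
    [0,2] NP   >
      [0,1] "read" : NP/N
      [1,2] "on" : N
    [2,4] (S/PP)\NP   >
      [2,3] "bone" : ((S/PP)\NP)/N
      [3,4] "dog" : N
  [4,5] "today" : PP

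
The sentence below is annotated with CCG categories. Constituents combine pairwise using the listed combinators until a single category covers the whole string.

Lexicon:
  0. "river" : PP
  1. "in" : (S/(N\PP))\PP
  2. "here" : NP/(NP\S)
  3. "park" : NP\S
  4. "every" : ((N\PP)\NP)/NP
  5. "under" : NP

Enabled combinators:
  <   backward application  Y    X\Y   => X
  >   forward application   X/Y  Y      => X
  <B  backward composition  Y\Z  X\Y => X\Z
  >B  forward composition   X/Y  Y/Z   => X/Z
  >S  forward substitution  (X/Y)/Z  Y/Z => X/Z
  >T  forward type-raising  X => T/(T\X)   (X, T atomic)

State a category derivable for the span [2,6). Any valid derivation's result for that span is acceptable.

N\PP

[0,6] S   >
  [0,2] S/(N\PP)   <
    [0,1] "river" : PP
    [1,2] "in" : (S/(N\PP))\PP
  [2,6] N\PP   <
    [2,4] NP   >
      [2,3] "here" : NP/(NP\S)
      [3,4] "park" : NP\S
    [4,6] (N\PP)\NP   >
      [4,5] "every" : ((N\PP)\NP)/NP
      [5,6] "under" : NP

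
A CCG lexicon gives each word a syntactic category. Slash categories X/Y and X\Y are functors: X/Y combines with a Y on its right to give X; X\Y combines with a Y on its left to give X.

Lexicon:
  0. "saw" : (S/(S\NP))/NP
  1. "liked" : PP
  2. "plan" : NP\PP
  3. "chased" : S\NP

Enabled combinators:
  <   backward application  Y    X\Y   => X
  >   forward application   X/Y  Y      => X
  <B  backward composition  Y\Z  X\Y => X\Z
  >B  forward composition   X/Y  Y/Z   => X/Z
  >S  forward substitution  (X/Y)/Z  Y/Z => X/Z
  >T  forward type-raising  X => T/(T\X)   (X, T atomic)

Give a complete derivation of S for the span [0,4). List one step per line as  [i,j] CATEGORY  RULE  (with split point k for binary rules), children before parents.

[0,4] S   >
  [0,3] S/(S\NP)   >
    [0,1] "saw" : (S/(S\NP))/NP
    [1,3] NP   <
      [1,2] "liked" : PP
      [2,3] "plan" : NP\PP
  [3,4] "chased" : S\NP

[0,1] (S/(S\NP))/NP  lex  "saw"
[1,2] PP  lex  "liked"
[2,3] NP\PP  lex  "plan"
[1,3] NP  <  k=2
[0,3] S/(S\NP)  >  k=1
[3,4] S\NP  lex  "chased"
[0,4] S  >  k=3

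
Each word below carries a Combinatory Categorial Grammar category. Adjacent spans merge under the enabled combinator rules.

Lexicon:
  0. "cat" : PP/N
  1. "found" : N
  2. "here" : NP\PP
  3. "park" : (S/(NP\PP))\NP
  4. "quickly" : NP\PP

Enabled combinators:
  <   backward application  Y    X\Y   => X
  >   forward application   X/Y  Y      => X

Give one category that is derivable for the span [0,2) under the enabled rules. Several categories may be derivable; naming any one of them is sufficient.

PP

[0,5] S   >
  [0,4] S/(NP\PP)   <
    [0,3] NP   <
      [0,2] PP   >
        [0,1] "cat" : PP/N
        [1,2] "found" : N
      [2,3] "here" : NP\PP
    [3,4] "park" : (S/(NP\PP))\NP
  [4,5] "quickly" : NP\PP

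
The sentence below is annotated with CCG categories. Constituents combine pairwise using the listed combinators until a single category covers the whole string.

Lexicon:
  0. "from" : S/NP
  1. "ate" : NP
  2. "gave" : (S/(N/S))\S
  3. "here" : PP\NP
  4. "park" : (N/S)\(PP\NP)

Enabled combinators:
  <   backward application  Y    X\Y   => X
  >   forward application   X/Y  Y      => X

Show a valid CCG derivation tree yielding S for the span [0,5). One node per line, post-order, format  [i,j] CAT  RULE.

[0,5] S   >
  [0,3] S/(N/S)   <
    [0,2] S   >
      [0,1] "from" : S/NP
      [1,2] "ate" : NP
    [2,3] "gave" : (S/(N/S))\S
  [3,5] N/S   <
    [3,4] "here" : PP\NP
    [4,5] "park" : (N/S)\(PP\NP)

[0,1] S/NP  lex  "from"
[1,2] NP  lex  "ate"
[0,2] S  >  k=1
[2,3] (S/(N/S))\S  lex  "gave"
[0,3] S/(N/S)  <  k=2
[3,4] PP\NP  lex  "here"
[4,5] (N/S)\(PP\NP)  lex  "park"
[3,5] N/S  <  k=4
[0,5] S  >  k=3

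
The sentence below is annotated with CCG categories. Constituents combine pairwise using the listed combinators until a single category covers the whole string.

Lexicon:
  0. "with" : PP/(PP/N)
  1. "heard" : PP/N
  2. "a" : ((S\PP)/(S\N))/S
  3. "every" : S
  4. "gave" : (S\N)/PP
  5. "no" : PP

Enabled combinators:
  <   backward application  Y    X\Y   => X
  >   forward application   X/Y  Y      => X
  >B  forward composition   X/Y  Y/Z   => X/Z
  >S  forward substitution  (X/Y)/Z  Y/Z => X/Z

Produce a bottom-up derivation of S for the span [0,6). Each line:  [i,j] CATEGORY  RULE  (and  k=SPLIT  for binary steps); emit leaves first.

[0,6] S   <
  [0,2] PP   >
    [0,1] "with" : PP/(PP/N)
    [1,2] "heard" : PP/N
  [2,6] S\PP   >
    [2,4] (S\PP)/(S\N)   >
      [2,3] "a" : ((S\PP)/(S\N))/S
      [3,4] "every" : S
    [4,6] S\N   >
      [4,5] "gave" : (S\N)/PP
      [5,6] "no" : PP

[0,1] PP/(PP/N)  lex  "with"
[1,2] PP/N  lex  "heard"
[0,2] PP  >  k=1
[2,3] ((S\PP)/(S\N))/S  lex  "a"
[3,4] S  lex  "every"
[2,4] (S\PP)/(S\N)  >  k=3
[4,5] (S\N)/PP  lex  "gave"
[5,6] PP  lex  "no"
[4,6] S\N  >  k=5
[2,6] S\PP  >  k=4
[0,6] S  <  k=2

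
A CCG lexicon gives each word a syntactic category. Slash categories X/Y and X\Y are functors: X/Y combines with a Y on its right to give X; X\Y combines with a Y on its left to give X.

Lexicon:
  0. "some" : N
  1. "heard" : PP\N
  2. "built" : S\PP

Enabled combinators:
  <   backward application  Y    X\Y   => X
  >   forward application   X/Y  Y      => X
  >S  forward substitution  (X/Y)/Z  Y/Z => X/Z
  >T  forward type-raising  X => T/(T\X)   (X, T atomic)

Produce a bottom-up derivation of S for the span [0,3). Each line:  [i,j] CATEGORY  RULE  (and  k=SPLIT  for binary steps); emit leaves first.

[0,1] N  lex  "some"
[1,2] PP\N  lex  "heard"
[0,2] PP  <  k=1
[2,3] S\PP  lex  "built"
[0,3] S  <  k=2

[0,3] S   <
  [0,2] PP   <
    [0,1] "some" : N
    [1,2] "heard" : PP\N
  [2,3] "built" : S\PP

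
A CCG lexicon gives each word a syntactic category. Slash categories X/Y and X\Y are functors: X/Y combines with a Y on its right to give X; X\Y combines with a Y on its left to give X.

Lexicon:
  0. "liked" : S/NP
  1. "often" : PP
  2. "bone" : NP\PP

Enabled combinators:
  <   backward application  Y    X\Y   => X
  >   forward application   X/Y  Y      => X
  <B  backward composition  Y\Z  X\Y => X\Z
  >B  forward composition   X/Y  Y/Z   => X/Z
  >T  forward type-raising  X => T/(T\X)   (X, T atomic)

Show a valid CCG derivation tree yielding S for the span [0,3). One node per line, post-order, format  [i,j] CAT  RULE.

[0,1] S/NP  lex  "liked"
[1,2] PP  lex  "often"
[2,3] NP\PP  lex  "bone"
[1,3] NP  <  k=2
[0,3] S  >  k=1

[0,3] S   >
  [0,1] "liked" : S/NP
  [1,3] NP   <
    [1,2] "often" : PP
    [2,3] "bone" : NP\PP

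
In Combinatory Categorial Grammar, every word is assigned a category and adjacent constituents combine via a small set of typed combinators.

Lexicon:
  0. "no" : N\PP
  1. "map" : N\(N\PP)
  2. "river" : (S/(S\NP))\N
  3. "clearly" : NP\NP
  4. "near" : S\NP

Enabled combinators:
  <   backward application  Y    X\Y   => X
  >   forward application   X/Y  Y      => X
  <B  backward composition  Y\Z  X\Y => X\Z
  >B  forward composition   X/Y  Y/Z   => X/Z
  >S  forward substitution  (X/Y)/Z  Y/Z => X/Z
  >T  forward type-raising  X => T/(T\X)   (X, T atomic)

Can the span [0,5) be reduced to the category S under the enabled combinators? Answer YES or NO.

YES

[0,5] S   >
  [0,3] S/(S\NP)   <
    [0,2] N   <
      [0,1] "no" : N\PP
      [1,2] "map" : N\(N\PP)
    [2,3] "river" : (S/(S\NP))\N
  [3,5] S\NP   <B
    [3,4] "clearly" : NP\NP
    [4,5] "near" : S\NP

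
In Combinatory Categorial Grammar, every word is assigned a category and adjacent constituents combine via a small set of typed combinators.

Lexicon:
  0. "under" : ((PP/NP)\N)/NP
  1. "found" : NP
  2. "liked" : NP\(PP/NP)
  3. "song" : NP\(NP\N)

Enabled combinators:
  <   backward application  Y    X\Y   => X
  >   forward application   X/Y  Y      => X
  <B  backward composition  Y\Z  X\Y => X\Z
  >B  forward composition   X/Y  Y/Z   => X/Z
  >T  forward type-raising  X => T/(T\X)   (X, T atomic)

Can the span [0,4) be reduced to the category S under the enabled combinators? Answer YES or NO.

NO

((PP/NP)\N)/NP NP NP\(PP/NP) NP\(NP\N)
CKY chart[0,4] = {N/(N\NP), NP, NP/(NP\NP), PP/(PP\NP), S/(S\NP)}; S ∉ chart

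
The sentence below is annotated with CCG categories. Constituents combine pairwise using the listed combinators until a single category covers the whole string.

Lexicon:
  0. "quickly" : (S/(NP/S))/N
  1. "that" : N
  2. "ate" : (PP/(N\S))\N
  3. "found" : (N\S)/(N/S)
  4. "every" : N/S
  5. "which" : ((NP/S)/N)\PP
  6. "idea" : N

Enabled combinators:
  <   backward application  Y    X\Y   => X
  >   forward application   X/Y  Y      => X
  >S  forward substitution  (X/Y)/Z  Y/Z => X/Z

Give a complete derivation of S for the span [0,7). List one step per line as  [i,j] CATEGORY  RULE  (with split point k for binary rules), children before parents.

[0,7] S   >
  [0,6] S/N   >S
    [0,1] "quickly" : (S/(NP/S))/N
    [1,6] (NP/S)/N   <
      [1,5] PP   >
        [1,3] PP/(N\S)   <
          [1,2] "that" : N
          [2,3] "ate" : (PP/(N\S))\N
        [3,5] N\S   >
          [3,4] "found" : (N\S)/(N/S)
          [4,5] "every" : N/S
      [5,6] "which" : ((NP/S)/N)\PP
  [6,7] "idea" : N

[0,1] (S/(NP/S))/N  lex  "quickly"
[1,2] N  lex  "that"
[2,3] (PP/(N\S))\N  lex  "ate"
[1,3] PP/(N\S)  <  k=2
[3,4] (N\S)/(N/S)  lex  "found"
[4,5] N/S  lex  "every"
[3,5] N\S  >  k=4
[1,5] PP  >  k=3
[5,6] ((NP/S)/N)\PP  lex  "which"
[1,6] (NP/S)/N  <  k=5
[0,6] S/N  >S  k=1
[6,7] N  lex  "idea"
[0,7] S  >  k=6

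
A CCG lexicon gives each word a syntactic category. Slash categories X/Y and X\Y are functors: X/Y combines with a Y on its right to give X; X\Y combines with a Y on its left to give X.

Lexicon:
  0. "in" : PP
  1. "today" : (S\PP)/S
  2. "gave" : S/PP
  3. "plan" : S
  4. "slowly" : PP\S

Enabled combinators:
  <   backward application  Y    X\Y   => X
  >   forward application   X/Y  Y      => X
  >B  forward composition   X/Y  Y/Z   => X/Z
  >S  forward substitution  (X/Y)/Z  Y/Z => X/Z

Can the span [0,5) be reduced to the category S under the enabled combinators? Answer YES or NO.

YES

[0,5] S   <
  [0,1] "in" : PP
  [1,5] S\PP   >
    [1,2] "today" : (S\PP)/S
    [2,5] S   >
      [2,3] "gave" : S/PP
      [3,5] PP   <
        [3,4] "plan" : S
        [4,5] "slowly" : PP\S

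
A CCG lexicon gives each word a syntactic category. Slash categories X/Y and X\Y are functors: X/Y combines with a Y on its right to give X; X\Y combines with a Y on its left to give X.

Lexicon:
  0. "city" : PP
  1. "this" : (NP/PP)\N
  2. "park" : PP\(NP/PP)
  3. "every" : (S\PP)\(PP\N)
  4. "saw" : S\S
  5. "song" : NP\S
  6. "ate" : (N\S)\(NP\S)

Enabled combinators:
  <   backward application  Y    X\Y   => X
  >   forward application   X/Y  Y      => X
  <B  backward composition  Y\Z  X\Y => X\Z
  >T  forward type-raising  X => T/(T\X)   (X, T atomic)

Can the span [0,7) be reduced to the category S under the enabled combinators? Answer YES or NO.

PP (NP/PP)\N PP\(NP/PP) (S\PP)\(PP\N) S\S NP\S (N\S)\(NP\S)
CKY chart[0,7] = {N, N/(N\N), NP/(NP\N), PP/(PP\N), S/(S\N)}; S ∉ chart

NO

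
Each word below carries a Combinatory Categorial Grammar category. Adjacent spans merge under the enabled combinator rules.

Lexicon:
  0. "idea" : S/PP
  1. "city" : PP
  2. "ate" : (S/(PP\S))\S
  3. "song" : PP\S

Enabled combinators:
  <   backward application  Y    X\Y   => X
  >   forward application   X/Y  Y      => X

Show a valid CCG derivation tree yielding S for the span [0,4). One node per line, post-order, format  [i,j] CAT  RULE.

[0,1] S/PP  lex  "idea"
[1,2] PP  lex  "city"
[0,2] S  >  k=1
[2,3] (S/(PP\S))\S  lex  "ate"
[0,3] S/(PP\S)  <  k=2
[3,4] PP\S  lex  "song"
[0,4] S  >  k=3

[0,4] S   >
  [0,3] S/(PP\S)   <
    [0,2] S   >
      [0,1] "idea" : S/PP
      [1,2] "city" : PP
    [2,3] "ate" : (S/(PP\S))\S
  [3,4] "song" : PP\S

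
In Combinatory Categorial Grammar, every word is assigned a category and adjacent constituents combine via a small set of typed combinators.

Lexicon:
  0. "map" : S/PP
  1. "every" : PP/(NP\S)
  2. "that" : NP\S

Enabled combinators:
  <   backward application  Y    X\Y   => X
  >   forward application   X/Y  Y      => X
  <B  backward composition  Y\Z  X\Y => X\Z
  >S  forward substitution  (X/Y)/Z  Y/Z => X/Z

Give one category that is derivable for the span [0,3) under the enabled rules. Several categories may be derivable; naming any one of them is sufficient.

S

[0,3] S   >
  [0,1] "map" : S/PP
  [1,3] PP   >
    [1,2] "every" : PP/(NP\S)
    [2,3] "that" : NP\S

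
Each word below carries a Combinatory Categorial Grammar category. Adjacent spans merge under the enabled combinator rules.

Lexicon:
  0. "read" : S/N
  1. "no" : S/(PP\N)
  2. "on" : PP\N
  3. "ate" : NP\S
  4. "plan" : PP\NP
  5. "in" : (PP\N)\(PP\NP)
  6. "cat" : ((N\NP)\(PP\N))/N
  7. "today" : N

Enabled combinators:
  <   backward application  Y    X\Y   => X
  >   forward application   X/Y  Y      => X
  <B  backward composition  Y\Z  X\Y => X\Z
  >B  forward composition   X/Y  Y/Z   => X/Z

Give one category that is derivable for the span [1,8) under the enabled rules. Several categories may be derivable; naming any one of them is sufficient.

N

[0,8] S   >
  [0,1] "read" : S/N
  [1,8] N   <
    [1,4] NP   <
      [1,3] S   >
        [1,2] "no" : S/(PP\N)
        [2,3] "on" : PP\N
      [3,4] "ate" : NP\S
    [4,8] N\NP   <
      [4,6] PP\N   <
        [4,5] "plan" : PP\NP
        [5,6] "in" : (PP\N)\(PP\NP)
      [6,8] (N\NP)\(PP\N)   >
        [6,7] "cat" : ((N\NP)\(PP\N))/N
        [7,8] "today" : N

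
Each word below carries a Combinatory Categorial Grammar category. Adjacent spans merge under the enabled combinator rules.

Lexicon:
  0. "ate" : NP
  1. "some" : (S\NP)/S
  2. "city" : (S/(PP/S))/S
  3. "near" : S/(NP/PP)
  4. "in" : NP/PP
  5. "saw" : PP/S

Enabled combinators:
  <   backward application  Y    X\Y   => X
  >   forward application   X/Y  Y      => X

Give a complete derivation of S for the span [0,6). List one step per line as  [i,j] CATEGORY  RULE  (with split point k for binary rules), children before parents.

[0,1] NP  lex  "ate"
[1,2] (S\NP)/S  lex  "some"
[2,3] (S/(PP/S))/S  lex  "city"
[3,4] S/(NP/PP)  lex  "near"
[4,5] NP/PP  lex  "in"
[3,5] S  >  k=4
[2,5] S/(PP/S)  >  k=3
[5,6] PP/S  lex  "saw"
[2,6] S  >  k=5
[1,6] S\NP  >  k=2
[0,6] S  <  k=1

[0,6] S   <
  [0,1] "ate" : NP
  [1,6] S\NP   >
    [1,2] "some" : (S\NP)/S
    [2,6] S   >
      [2,5] S/(PP/S)   >
        [2,3] "city" : (S/(PP/S))/S
        [3,5] S   >
          [3,4] "near" : S/(NP/PP)
          [4,5] "in" : NP/PP
      [5,6] "saw" : PP/S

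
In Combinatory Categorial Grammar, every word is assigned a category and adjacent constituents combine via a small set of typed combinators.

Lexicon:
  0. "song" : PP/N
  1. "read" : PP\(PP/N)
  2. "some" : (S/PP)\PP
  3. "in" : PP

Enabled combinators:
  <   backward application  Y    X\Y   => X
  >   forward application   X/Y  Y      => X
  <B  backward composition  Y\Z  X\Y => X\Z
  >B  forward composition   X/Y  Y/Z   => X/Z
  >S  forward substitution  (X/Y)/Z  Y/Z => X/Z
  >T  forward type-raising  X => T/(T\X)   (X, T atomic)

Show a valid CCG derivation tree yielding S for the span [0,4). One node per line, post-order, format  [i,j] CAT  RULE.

[0,4] S   >
  [0,3] S/PP   <
    [0,2] PP   <
      [0,1] "song" : PP/N
      [1,2] "read" : PP\(PP/N)
    [2,3] "some" : (S/PP)\PP
  [3,4] "in" : PP

[0,1] PP/N  lex  "song"
[1,2] PP\(PP/N)  lex  "read"
[0,2] PP  <  k=1
[2,3] (S/PP)\PP  lex  "some"
[0,3] S/PP  <  k=2
[3,4] PP  lex  "in"
[0,4] S  >  k=3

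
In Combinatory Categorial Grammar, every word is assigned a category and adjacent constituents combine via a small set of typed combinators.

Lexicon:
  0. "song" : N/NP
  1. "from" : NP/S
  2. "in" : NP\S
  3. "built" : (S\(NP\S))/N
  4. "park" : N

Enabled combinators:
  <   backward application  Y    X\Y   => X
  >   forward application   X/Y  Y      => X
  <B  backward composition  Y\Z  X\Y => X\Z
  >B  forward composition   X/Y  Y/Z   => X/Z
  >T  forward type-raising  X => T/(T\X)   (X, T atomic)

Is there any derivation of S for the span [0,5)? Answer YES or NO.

N/NP NP/S NP\S (S\(NP\S))/N N
CKY chart[0,5] = {N, N/(NP\NP), N/(N\N), N/(S\S), NP/(NP\N), PP/(PP\N), S/(S\N)}; S ∉ chart

NO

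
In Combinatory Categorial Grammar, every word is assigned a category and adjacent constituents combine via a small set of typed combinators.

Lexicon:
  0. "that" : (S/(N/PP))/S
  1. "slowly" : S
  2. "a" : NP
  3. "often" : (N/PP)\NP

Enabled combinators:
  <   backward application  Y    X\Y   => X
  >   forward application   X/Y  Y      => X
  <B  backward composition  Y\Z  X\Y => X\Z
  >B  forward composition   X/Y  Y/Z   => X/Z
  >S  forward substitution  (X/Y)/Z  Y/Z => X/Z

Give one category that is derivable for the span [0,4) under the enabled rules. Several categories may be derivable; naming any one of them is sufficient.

[0,4] S   >
  [0,2] S/(N/PP)   >
    [0,1] "that" : (S/(N/PP))/S
    [1,2] "slowly" : S
  [2,4] N/PP   <
    [2,3] "a" : NP
    [3,4] "often" : (N/PP)\NP

S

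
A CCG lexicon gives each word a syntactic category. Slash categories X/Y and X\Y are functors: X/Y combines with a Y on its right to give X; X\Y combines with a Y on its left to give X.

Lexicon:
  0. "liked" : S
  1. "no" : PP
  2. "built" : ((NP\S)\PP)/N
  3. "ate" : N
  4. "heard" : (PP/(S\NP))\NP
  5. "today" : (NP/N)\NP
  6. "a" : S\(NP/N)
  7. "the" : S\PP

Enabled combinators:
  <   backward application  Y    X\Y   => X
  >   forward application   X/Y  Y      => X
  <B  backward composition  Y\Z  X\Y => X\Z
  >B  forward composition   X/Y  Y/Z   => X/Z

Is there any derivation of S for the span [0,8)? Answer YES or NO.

YES

[0,8] S   <
  [0,7] PP   >
    [0,5] PP/(S\NP)   <
      [0,4] NP   <
        [0,1] "liked" : S
        [1,4] NP\S   <
          [1,2] "no" : PP
          [2,4] (NP\S)\PP   >
            [2,3] "built" : ((NP\S)\PP)/N
            [3,4] "ate" : N
      [4,5] "heard" : (PP/(S\NP))\NP
    [5,7] S\NP   <B
      [5,6] "today" : (NP/N)\NP
      [6,7] "a" : S\(NP/N)
  [7,8] "the" : S\PP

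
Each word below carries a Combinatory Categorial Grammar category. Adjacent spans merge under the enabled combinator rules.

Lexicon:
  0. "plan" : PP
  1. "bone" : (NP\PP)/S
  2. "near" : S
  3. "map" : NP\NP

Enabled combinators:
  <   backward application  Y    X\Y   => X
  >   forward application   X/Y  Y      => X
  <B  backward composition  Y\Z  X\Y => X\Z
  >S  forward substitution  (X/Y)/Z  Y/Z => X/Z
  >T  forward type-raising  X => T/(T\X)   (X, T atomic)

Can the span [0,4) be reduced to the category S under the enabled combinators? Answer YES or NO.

PP (NP\PP)/S S NP\NP
CKY chart[0,4] = {N/(N\NP), NP, NP/(NP\NP), PP/(PP\NP), S/(S\NP)}; S ∉ chart

NO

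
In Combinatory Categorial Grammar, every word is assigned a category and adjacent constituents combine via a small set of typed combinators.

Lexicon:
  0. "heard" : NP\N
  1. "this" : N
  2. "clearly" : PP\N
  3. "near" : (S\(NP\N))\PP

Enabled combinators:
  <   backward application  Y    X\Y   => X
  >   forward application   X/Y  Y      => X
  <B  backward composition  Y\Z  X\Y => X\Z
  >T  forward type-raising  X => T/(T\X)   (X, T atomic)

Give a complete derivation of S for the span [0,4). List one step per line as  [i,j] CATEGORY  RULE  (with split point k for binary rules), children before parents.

[0,4] S   <
  [0,1] "heard" : NP\N
  [1,4] S\(NP\N)   <
    [1,3] PP   <
      [1,2] "this" : N
      [2,3] "clearly" : PP\N
    [3,4] "near" : (S\(NP\N))\PP

[0,1] NP\N  lex  "heard"
[1,2] N  lex  "this"
[2,3] PP\N  lex  "clearly"
[1,3] PP  <  k=2
[3,4] (S\(NP\N))\PP  lex  "near"
[1,4] S\(NP\N)  <  k=3
[0,4] S  <  k=1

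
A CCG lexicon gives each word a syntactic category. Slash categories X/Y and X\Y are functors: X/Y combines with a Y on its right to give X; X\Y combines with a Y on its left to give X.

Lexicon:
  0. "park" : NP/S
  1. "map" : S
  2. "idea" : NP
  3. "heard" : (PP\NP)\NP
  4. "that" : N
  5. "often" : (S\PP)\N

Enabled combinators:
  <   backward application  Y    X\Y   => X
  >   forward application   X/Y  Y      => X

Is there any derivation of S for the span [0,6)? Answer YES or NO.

YES

[0,6] S   <
  [0,4] PP   <
    [0,2] NP   >
      [0,1] "park" : NP/S
      [1,2] "map" : S
    [2,4] PP\NP   <
      [2,3] "idea" : NP
      [3,4] "heard" : (PP\NP)\NP
  [4,6] S\PP   <
    [4,5] "that" : N
    [5,6] "often" : (S\PP)\N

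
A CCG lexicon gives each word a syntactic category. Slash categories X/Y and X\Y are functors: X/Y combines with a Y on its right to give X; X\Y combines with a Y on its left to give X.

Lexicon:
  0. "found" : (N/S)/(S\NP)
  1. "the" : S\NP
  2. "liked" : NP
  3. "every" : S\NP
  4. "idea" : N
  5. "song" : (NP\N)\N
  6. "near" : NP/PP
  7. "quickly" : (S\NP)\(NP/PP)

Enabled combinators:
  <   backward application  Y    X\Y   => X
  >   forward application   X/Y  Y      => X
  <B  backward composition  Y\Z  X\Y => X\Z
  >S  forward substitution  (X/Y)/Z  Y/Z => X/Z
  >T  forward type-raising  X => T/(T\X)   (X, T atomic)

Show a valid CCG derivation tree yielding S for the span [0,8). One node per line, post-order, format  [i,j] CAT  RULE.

[0,8] S   <
  [0,4] N   >
    [0,2] N/S   >
      [0,1] "found" : (N/S)/(S\NP)
      [1,2] "the" : S\NP
    [2,4] S   <
      [2,3] "liked" : NP
      [3,4] "every" : S\NP
  [4,8] S\N   <B
    [4,6] NP\N   <
      [4,5] "idea" : N
      [5,6] "song" : (NP\N)\N
    [6,8] S\NP   <
      [6,7] "near" : NP/PP
      [7,8] "quickly" : (S\NP)\(NP/PP)

[0,1] (N/S)/(S\NP)  lex  "found"
[1,2] S\NP  lex  "the"
[0,2] N/S  >  k=1
[2,3] NP  lex  "liked"
[3,4] S\NP  lex  "every"
[2,4] S  <  k=3
[0,4] N  >  k=2
[4,5] N  lex  "idea"
[5,6] (NP\N)\N  lex  "song"
[4,6] NP\N  <  k=5
[6,7] NP/PP  lex  "near"
[7,8] (S\NP)\(NP/PP)  lex  "quickly"
[6,8] S\NP  <  k=7
[4,8] S\N  <B  k=6
[0,8] S  <  k=4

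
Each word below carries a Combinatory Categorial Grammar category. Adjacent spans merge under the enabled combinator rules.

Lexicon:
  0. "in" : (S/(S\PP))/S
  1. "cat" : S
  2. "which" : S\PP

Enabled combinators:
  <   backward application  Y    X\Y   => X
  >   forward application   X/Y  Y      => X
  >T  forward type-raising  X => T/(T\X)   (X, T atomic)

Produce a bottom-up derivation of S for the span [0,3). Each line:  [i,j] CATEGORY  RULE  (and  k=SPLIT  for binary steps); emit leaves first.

[0,1] (S/(S\PP))/S  lex  "in"
[1,2] S  lex  "cat"
[0,2] S/(S\PP)  >  k=1
[2,3] S\PP  lex  "which"
[0,3] S  >  k=2

[0,3] S   >
  [0,2] S/(S\PP)   >
    [0,1] "in" : (S/(S\PP))/S
    [1,2] "cat" : S
  [2,3] "which" : S\PP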